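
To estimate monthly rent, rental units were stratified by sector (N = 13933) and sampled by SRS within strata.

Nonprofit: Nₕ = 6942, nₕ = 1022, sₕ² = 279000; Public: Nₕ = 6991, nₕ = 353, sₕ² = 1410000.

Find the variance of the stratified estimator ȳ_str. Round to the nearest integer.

1013

Var(ȳ_str) = Σₕ Wₕ²(1 − fₕ)sₕ²/nₕ with Wₕ = Nₕ/N, N = 13933.
Nonprofit: Wₕ = 0.49824158; term = 0.49824158²·(1 − 0.14721982)·279000/1022 = 57.792349.
Public: Wₕ = 0.50175842; term = 0.50175842²·(1 − 0.05049349)·1410000/353 = 954.84237.
Sum = 1012.6347.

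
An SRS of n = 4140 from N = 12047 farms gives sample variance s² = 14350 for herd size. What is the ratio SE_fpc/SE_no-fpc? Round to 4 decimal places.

f = n/N = 4140/12047 = 0.34365402.
SE_no-fpc = √(s²/n) = 1.8617689; SE_fpc = √((1−f)s²/n) = 1.5083155.
Ratio = √(1−f) = 0.81015182.

0.8102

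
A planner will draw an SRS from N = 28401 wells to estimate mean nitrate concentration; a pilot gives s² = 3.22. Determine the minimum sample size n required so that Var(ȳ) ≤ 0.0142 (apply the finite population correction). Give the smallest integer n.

225

Without fpc, n₀ = s²/D = 3.22/0.0142 = 226.7606.
With fpc, (1 − n/N)·s²/n ≤ D requires n ≥ n₀/(1 + n₀/N) = 226.7606/(1 + 226.7606/28401) = 224.9644.
Rounding up, n = 225.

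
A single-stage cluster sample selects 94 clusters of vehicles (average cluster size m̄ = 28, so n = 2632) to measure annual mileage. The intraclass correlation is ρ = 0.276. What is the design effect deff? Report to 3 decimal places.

deff = 1 + (28 − 1)·0.276 = 1 + 7.452 = 8.452.

8.452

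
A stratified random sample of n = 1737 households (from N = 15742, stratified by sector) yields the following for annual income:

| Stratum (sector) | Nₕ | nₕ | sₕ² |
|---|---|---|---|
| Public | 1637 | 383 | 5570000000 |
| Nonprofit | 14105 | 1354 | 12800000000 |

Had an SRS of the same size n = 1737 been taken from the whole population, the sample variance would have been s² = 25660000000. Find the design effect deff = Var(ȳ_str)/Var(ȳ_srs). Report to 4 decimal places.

Var(ȳ_str) = Σ Wₕ²(1−fₕ)sₕ²/nₕ with Wₕ = Nₕ/15742:
  Public: (1637/15742)²·(1−383/1637)·5570000000/383 = 120471.08
  Nonprofit: (14105/15742)²·(1−1354/14105)·12800000000/1354 = 6.8610222 × 10^6
  → Var(ȳ_str) = 6.9814933 × 10^6.
Var(ȳ_srs) = (1 − 1737/15742)·25660000000/1737 = 1.3142562 × 10^7.
deff = (6.9814933 × 10^6) / (1.3142562 × 10^7) = 0.5312.

0.5312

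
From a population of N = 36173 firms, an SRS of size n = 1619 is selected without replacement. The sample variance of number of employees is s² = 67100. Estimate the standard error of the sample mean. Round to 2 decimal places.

6.29

Under SRS without replacement, Var(ȳ) = (1 − f)·s²/n with f = n/N = 1619/36173 = 0.04475714.
Var(ȳ) = (1 − 0.04475714)·67100/1619 = 0.95524286·41.445337 = 39.590362.
SE(ȳ) = √(39.590362) = 6.29.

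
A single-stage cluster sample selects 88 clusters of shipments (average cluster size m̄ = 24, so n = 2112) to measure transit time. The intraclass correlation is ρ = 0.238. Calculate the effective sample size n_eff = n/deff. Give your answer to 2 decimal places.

deff = 1 + (24 − 1)·0.238 = 1 + 5.474 = 6.474.
n_eff = 2112 / 6.474 = 326.23.

326.23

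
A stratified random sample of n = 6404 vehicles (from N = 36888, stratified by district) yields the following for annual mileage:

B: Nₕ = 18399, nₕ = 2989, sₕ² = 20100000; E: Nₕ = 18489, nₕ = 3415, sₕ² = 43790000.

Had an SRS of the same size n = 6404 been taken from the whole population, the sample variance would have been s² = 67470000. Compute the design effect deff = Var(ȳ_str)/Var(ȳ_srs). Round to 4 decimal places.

0.4626

Var(ȳ_str) = Σ Wₕ²(1−fₕ)sₕ²/nₕ with Wₕ = Nₕ/36888:
  B: (18399/36888)²·(1−2989/18399)·20100000/2989 = 1401.1892
  E: (18489/36888)²·(1−3415/18489)·43790000/3415 = 2626.3703
  → Var(ȳ_str) = 4027.5595.
Var(ȳ_srs) = (1 − 6404/36888)·67470000/6404 = 8706.5527.
deff = 4027.5595 / 8706.5527 = 0.4626.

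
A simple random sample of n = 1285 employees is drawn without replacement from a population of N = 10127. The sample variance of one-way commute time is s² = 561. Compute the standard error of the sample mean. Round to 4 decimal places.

Under SRS without replacement, Var(ȳ) = (1 − f)·s²/n with f = n/N = 1285/10127 = 0.12688852.
Var(ȳ) = (1 − 0.12688852)·561/1285 = 0.87311148·0.43657588 = 0.38117941.
SE(ȳ) = √(0.38117941) = 0.6174.

0.6174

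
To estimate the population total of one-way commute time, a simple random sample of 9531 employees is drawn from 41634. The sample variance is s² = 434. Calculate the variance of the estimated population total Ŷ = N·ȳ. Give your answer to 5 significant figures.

6.0862 × 10^7

Var(Ŷ) = N²·Var(ȳ) = N²·(1 − n/N)·s²/n.
f = 9531/41634 = 0.22892348; Var(ȳ) = 0.77107652·434/9531 = 0.035111448.
Var(Ŷ) = 41634² · 0.035111448 = 6.0861831 × 10^7.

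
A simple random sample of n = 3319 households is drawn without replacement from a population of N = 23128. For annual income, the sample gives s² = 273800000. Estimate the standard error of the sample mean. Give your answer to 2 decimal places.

Under SRS without replacement, Var(ȳ) = (1 − f)·s²/n with f = n/N = 3319/23128 = 0.14350571.
Var(ȳ) = (1 − 0.14350571)·273800000/3319 = 0.85649429·82494.727 = 70656.263.
SE(ȳ) = √(70656.263) = 265.81.

265.81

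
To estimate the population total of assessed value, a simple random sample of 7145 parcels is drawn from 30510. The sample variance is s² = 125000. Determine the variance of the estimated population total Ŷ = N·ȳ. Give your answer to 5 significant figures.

1.2471 × 10^10

Var(Ŷ) = N²·Var(ȳ) = N²·(1 − n/N)·s²/n.
f = 7145/30510 = 0.23418551; Var(ȳ) = 0.76581449·125000/7145 = 13.397734.
Var(Ŷ) = 30510² · 13.397734 = 1.2471416 × 10^10.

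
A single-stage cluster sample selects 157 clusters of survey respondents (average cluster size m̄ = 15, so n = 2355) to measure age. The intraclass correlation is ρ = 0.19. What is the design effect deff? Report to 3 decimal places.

3.660

deff = 1 + (15 − 1)·0.19 = 1 + 2.66 = 3.66.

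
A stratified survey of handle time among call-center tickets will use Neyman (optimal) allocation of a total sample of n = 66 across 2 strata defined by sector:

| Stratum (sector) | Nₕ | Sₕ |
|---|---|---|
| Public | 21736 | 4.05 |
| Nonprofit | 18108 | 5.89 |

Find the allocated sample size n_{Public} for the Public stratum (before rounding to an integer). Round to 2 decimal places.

29.84

Neyman allocation: nₕ = n·NₕSₕ / Σⱼ NⱼSⱼ.
Σ NⱼSⱼ = 21736·4.05 + 18108·5.89 = 194686.92.
n_{Public} = 66·21736·4.05 / 194686.92 = 29.84.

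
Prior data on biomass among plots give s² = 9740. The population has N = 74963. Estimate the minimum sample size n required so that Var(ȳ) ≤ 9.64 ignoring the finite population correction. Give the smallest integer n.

1011

Without fpc, n₀ = s²/D = 9740/9.64 = 1010.3734.
Rounding up, n = 1011.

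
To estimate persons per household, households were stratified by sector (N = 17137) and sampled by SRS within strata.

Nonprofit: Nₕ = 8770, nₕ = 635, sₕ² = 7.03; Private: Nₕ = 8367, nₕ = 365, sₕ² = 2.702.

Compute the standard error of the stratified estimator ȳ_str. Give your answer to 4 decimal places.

0.0662

Var(ȳ_str) = Σₕ Wₕ²(1 − fₕ)sₕ²/nₕ with Wₕ = Nₕ/N, N = 17137.
Nonprofit: Wₕ = 0.51175818; term = 0.51175818²·(1 − 0.07240593)·7.03/635 = 0.0026894852.
Private: Wₕ = 0.48824182; term = 0.48824182²·(1 − 0.04362376)·2.702/365 = 0.0016876843.
Sum = 0.0043771695.
SE = √(0.0043771695) = 0.0662.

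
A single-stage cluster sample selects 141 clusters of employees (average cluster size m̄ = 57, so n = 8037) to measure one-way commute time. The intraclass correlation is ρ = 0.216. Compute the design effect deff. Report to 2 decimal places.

13.10

deff = 1 + (57 − 1)·0.216 = 1 + 12.096 = 13.096.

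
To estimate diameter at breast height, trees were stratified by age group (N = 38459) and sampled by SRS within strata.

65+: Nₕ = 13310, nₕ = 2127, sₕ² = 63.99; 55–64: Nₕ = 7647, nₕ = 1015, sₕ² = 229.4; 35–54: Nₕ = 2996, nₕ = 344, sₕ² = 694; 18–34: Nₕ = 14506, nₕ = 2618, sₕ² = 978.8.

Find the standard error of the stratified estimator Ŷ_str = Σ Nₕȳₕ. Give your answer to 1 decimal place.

Var(Ŷ_str) = Σₕ Nₕ²(1 − fₕ)sₕ²/nₕ.
65+: 13310²·(1 − 2127/13310)·63.99/2127 = 4.4779682 × 10^6.
55–64: 7647²·(1 − 1015/7647)·229.4/1015 = 1.1462068 × 10^7.
35–54: 2996²·(1 − 344/2996)·694/344 = 1.6029366 × 10^7.
18–34: 14506²·(1 − 2618/14506)·978.8/2618 = 6.4473432 × 10^7.
Sum = 9.6442834 × 10^7.
SE = √(9.6442834 × 10^7) = 9820.5.

9820.5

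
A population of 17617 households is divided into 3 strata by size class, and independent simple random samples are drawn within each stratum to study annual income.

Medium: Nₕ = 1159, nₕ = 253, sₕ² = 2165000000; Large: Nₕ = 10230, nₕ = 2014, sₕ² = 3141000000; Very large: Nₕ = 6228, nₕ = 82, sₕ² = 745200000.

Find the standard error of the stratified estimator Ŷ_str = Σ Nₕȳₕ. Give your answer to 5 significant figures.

2.2089 × 10^7

Var(Ŷ_str) = Σₕ Nₕ²(1 − fₕ)sₕ²/nₕ.
Medium: 1159²·(1 − 253/1159)·2165000000/253 = 8.98564 × 10^12.
Large: 10230²·(1 − 2014/10230)·3141000000/2014 = 1.3108245 × 10^14.
Very large: 6228²·(1 − 82/6228)·745200000/82 = 3.4785652 × 10^14.
Sum = 4.8792461 × 10^14.
SE = √(4.8792461 × 10^14) = 2.2089 × 10^7.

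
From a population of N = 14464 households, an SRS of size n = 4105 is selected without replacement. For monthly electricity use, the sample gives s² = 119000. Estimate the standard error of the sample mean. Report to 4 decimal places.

4.5565

Under SRS without replacement, Var(ȳ) = (1 − f)·s²/n with f = n/N = 4105/14464 = 0.28380808.
Var(ȳ) = (1 − 0.28380808)·119000/4105 = 0.71619192·28.989038 = 20.761715.
SE(ȳ) = √(20.761715) = 4.5565.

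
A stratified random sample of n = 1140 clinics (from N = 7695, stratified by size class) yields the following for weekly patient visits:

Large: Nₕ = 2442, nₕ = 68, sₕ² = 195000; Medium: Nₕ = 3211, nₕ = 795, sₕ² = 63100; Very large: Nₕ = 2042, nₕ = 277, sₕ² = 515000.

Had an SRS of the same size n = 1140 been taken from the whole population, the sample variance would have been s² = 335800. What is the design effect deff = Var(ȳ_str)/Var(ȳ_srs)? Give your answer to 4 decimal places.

1.6113

Var(ȳ_str) = Σ Wₕ²(1−fₕ)sₕ²/nₕ with Wₕ = Nₕ/7695:
  Large: (2442/7695)²·(1−68/2442)·195000/68 = 280.75974
  Medium: (3211/7695)²·(1−795/3211)·63100/795 = 10.398776
  Very large: (2042/7695)²·(1−277/2042)·515000/277 = 113.16462
  → Var(ȳ_str) = 404.32314.
Var(ȳ_srs) = (1 − 1140/7695)·335800/1140 = 250.92268.
deff = 404.32314 / 250.92268 = 1.6113.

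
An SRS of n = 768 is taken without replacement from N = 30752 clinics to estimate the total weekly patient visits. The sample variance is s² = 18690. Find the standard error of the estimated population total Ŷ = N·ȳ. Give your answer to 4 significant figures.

149800

Var(Ŷ) = N²·Var(ȳ) = N²·(1 − n/N)·s²/n.
f = 768/30752 = 0.02497399; Var(ȳ) = 0.97502601·18690/768 = 23.728172.
Var(Ŷ) = 30752² · 23.728172 = 2.2439388 × 10^10.
SE(Ŷ) = √(2.2439388 × 10^10) = 149800.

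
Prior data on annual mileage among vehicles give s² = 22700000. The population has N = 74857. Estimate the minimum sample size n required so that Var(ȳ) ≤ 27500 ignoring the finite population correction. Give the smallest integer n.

Without fpc, n₀ = s²/D = 22700000/27500 = 825.4545.
Rounding up, n = 826.

826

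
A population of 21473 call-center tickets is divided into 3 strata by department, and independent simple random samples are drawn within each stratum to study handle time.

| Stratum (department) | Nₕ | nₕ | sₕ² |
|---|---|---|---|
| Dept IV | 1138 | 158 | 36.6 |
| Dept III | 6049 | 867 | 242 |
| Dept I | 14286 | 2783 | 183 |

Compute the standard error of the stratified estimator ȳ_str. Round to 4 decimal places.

0.2073

Var(ȳ_str) = Σₕ Wₕ²(1 − fₕ)sₕ²/nₕ with Wₕ = Nₕ/N, N = 21473.
Dept IV: Wₕ = 0.05299679; term = 0.05299679²·(1 − 0.13884007)·36.6/158 = 5.6028228 × 10^-4.
Dept III: Wₕ = 0.28170260; term = 0.28170260²·(1 − 0.14332948)·242/867 = 0.018975438.
Dept I: Wₕ = 0.66530061; term = 0.66530061²·(1 − 0.19480610)·183/2783 = 0.023435499.
Sum = 0.042971219.
SE = √(0.042971219) = 0.2073.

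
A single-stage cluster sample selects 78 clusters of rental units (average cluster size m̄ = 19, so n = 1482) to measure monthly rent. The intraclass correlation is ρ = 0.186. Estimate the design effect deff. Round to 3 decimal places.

deff = 1 + (19 − 1)·0.186 = 1 + 3.348 = 4.348.

4.348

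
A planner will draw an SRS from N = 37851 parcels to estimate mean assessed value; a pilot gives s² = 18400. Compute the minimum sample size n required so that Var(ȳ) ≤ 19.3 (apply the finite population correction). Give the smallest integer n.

Without fpc, n₀ = s²/D = 18400/19.3 = 953.3679.
With fpc, (1 − n/N)·s²/n ≤ D requires n ≥ n₀/(1 + n₀/N) = 953.3679/(1 + 953.3679/37851) = 929.9450.
Rounding up, n = 930.

930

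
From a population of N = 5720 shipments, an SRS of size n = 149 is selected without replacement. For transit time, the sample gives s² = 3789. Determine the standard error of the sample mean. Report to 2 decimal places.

4.98

Under SRS without replacement, Var(ȳ) = (1 − f)·s²/n with f = n/N = 149/5720 = 0.02604895.
Var(ȳ) = (1 − 0.02604895)·3789/149 = 0.97395105·25.42953 = 24.767118.
SE(ȳ) = √(24.767118) = 4.98.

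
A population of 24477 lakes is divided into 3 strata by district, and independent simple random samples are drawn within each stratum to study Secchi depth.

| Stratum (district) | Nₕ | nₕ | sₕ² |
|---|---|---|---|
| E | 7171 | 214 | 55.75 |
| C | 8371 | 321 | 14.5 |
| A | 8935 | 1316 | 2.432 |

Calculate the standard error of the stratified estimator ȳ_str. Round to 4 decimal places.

0.1643

Var(ȳ_str) = Σₕ Wₕ²(1 − fₕ)sₕ²/nₕ with Wₕ = Nₕ/N, N = 24477.
E: Wₕ = 0.29296891; term = 0.29296891²·(1 − 0.02984242)·55.75/214 = 0.021692842.
C: Wₕ = 0.34199453; term = 0.34199453²·(1 − 0.03834667)·14.5/321 = 0.0050806563.
A: Wₕ = 0.36503656; term = 0.36503656²·(1 − 0.14728595)·2.432/1316 = 2.0998285 × 10^-4.
Sum = 0.026983481.
SE = √(0.026983481) = 0.1643.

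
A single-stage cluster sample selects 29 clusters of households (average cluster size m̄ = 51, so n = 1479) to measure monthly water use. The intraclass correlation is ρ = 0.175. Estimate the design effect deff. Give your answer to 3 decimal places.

9.750

deff = 1 + (51 − 1)·0.175 = 1 + 8.75 = 9.75.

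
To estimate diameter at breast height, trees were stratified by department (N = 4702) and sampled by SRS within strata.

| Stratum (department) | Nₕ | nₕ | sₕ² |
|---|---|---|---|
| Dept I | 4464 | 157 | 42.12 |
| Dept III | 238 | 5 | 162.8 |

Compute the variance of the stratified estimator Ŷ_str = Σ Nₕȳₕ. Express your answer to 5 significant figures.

6.9637 × 10^6

Var(Ŷ_str) = Σₕ Nₕ²(1 − fₕ)sₕ²/nₕ.
Dept I: 4464²·(1 − 157/4464)·42.12/157 = 5.1580764 × 10^6.
Dept III: 238²·(1 − 5/238)·162.8/5 = 1.8055822 × 10^6.
Sum = 6.9636586 × 10^6.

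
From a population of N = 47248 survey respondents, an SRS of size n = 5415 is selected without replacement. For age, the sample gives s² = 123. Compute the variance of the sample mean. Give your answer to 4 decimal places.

Under SRS without replacement, Var(ȳ) = (1 − f)·s²/n with f = n/N = 5415/47248 = 0.11460803.
Var(ȳ) = (1 − 0.11460803)·123/5415 = 0.88539197·0.022714681 = 0.020111397.

0.0201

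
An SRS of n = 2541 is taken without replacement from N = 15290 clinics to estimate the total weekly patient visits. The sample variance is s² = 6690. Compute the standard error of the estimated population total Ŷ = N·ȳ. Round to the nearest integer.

Var(Ŷ) = N²·Var(ȳ) = N²·(1 − n/N)·s²/n.
f = 2541/15290 = 0.16618705; Var(ȳ) = 0.83381295·6690/2541 = 2.1952808.
Var(Ŷ) = 15290² · 2.1952808 = 5.1322175 × 10^8.
SE(Ŷ) = √(5.1322175 × 10^8) = 22654.

22654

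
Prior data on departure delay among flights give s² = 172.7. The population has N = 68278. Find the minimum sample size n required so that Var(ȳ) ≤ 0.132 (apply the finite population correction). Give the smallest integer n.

1284

Without fpc, n₀ = s²/D = 172.7/0.132 = 1308.3333.
With fpc, (1 − n/N)·s²/n ≤ D requires n ≥ n₀/(1 + n₀/N) = 1308.3333/(1 + 1308.3333/68278) = 1283.7346.
Rounding up, n = 1284.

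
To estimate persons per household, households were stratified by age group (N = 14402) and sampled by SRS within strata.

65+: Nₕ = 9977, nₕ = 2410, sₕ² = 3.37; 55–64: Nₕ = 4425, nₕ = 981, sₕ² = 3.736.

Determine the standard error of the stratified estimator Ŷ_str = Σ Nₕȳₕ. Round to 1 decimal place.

404.5

Var(Ŷ_str) = Σₕ Nₕ²(1 − fₕ)sₕ²/nₕ.
65+: 9977²·(1 − 2410/9977)·3.37/2410 = 105569.04.
55–64: 4425²·(1 − 981/4425)·3.736/981 = 58038.246.
Sum = 163607.29.
SE = √(163607.29) = 404.5.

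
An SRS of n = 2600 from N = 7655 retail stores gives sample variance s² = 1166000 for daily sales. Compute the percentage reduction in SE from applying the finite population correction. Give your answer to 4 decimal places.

f = n/N = 2600/7655 = 0.33964729.
SE_no-fpc = √(s²/n) = 21.176911; SE_fpc = √((1−f)s²/n) = 17.2088.
Ratio = √(1−f) = 0.81262089. Reduction = 100·(1 − 0.81262089) = 18.7379%.

18.7379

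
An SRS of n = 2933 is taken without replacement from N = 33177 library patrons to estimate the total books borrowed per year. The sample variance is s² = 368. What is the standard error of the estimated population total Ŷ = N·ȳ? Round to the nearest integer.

Var(Ŷ) = N²·Var(ȳ) = N²·(1 − n/N)·s²/n.
f = 2933/33177 = 0.08840462; Var(ȳ) = 0.91159538·368/2933 = 0.11437678.
Var(Ŷ) = 33177² · 0.11437678 = 1.2589605 × 10^8.
SE(Ŷ) = √(1.2589605 × 10^8) = 11220.

11220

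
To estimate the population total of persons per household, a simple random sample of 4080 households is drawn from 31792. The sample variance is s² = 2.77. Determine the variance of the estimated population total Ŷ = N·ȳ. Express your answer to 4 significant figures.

Var(Ŷ) = N²·Var(ȳ) = N²·(1 − n/N)·s²/n.
f = 4080/31792 = 0.12833417; Var(ȳ) = 0.87166583·2.77/4080 = 5.9179273 × 10^-4.
Var(Ŷ) = 31792² · (5.9179273 × 10^-4) = 598143.41.

598100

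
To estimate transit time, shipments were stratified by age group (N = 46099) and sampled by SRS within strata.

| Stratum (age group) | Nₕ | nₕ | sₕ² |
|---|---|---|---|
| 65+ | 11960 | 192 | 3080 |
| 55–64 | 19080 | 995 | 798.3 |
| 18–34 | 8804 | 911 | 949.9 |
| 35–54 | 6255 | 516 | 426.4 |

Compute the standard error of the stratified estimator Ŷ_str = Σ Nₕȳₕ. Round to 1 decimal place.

Var(Ŷ_str) = Σₕ Nₕ²(1 − fₕ)sₕ²/nₕ.
65+: 11960²·(1 − 192/11960)·3080/192 = 2.2577889 × 10^9.
55–64: 19080²·(1 − 995/19080)·798.3/995 = 2.7684707 × 10^8.
18–34: 8804²·(1 − 911/8804)·949.9/911 = 7.2457217 × 10^7.
35–54: 6255²·(1 − 516/6255)·426.4/516 = 2.966409 × 10^7.
Sum = 2.6367573 × 10^9.
SE = √(2.6367573 × 10^9) = 51349.4.

51349.4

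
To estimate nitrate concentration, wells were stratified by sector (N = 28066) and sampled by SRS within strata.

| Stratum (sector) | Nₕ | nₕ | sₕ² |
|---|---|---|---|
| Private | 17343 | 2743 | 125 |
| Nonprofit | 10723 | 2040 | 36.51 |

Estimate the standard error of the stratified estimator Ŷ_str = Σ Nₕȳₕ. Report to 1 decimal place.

3633.9

Var(Ŷ_str) = Σₕ Nₕ²(1 − fₕ)sₕ²/nₕ.
Private: 17343²·(1 − 2743/17343)·125/2743 = 1.1538817 × 10^7.
Nonprofit: 10723²·(1 − 2040/10723)·36.51/2040 = 1.6663559 × 10^6.
Sum = 1.3205173 × 10^7.
SE = √(1.3205173 × 10^7) = 3633.9.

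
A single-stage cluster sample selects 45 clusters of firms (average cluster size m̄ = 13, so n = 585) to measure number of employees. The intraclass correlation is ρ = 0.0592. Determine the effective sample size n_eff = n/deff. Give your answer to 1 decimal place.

deff = 1 + (13 − 1)·0.0592 = 1 + 0.7104 = 1.7104.
n_eff = 585 / 1.7104 = 342.0.

342.0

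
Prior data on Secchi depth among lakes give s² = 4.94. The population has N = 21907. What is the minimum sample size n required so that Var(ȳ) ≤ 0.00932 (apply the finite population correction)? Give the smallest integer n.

Without fpc, n₀ = s²/D = 4.94/0.00932 = 530.0429.
With fpc, (1 − n/N)·s²/n ≤ D requires n ≥ n₀/(1 + n₀/N) = 530.0429/(1 + 530.0429/21907) = 517.5214.
Rounding up, n = 518.

518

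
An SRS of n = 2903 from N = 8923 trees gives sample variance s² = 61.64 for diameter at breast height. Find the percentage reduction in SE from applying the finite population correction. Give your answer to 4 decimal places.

f = n/N = 2903/8923 = 0.32533901.
SE_no-fpc = √(s²/n) = 0.14571619; SE_fpc = √((1−f)s²/n) = 0.119688.
Ratio = √(1−f) = 0.82137749. Reduction = 100·(1 − 0.82137749) = 17.8623%.

17.8623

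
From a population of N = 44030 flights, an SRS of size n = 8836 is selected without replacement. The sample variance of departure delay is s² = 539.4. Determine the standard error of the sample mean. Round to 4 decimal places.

Under SRS without replacement, Var(ȳ) = (1 − f)·s²/n with f = n/N = 8836/44030 = 0.20068135.
Var(ȳ) = (1 − 0.20068135)·539.4/8836 = 0.79931865·0.061045722 = 0.048794984.
SE(ȳ) = √(0.048794984) = 0.2209.

0.2209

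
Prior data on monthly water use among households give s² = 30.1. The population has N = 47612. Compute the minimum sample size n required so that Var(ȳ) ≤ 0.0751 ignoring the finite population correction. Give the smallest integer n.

401

Without fpc, n₀ = s²/D = 30.1/0.0751 = 400.7989.
Rounding up, n = 401.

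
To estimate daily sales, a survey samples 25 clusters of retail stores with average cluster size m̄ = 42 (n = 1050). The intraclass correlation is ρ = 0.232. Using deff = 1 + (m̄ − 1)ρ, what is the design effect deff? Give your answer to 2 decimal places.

deff = 1 + (42 − 1)·0.232 = 1 + 9.512 = 10.512.

10.51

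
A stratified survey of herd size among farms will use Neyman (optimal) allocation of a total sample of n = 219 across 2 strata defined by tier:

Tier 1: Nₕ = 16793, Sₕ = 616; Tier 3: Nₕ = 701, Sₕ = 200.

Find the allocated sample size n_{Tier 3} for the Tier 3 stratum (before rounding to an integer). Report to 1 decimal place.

2.9

Neyman allocation: nₕ = n·NₕSₕ / Σⱼ NⱼSⱼ.
Σ NⱼSⱼ = 16793·616 + 701·200 = 1.0484688 × 10^7.
n_{Tier 3} = 219·701·200 / (1.0484688 × 10^7) = 2.9.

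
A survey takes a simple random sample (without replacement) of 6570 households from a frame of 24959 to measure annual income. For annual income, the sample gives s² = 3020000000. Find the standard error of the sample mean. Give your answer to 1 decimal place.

Under SRS without replacement, Var(ȳ) = (1 − f)·s²/n with f = n/N = 6570/24959 = 0.26323170.
Var(ȳ) = (1 − 0.26323170)·3020000000/6570 = 0.73676830·459665.14 = 338666.71.
SE(ȳ) = √(338666.71) = 582.0.

582.0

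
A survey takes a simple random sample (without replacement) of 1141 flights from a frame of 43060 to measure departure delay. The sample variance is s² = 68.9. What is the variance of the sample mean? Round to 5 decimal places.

Under SRS without replacement, Var(ȳ) = (1 − f)·s²/n with f = n/N = 1141/43060 = 0.02649791.
Var(ȳ) = (1 − 0.02649791)·68.9/1141 = 0.97350209·0.060385627 = 0.058785534.

0.05879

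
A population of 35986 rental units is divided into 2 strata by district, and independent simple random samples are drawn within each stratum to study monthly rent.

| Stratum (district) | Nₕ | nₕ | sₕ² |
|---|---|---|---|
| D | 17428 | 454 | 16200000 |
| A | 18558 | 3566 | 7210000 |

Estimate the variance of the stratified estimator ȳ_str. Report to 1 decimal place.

Var(ȳ_str) = Σₕ Wₕ²(1 − fₕ)sₕ²/nₕ with Wₕ = Nₕ/N, N = 35986.
D: Wₕ = 0.48429945; term = 0.48429945²·(1 − 0.02605003)·16200000/454 = 8151.2415.
A: Wₕ = 0.51570055; term = 0.51570055²·(1 − 0.19215433)·7210000/3566 = 434.3877.
Sum = 8585.6292.

8585.6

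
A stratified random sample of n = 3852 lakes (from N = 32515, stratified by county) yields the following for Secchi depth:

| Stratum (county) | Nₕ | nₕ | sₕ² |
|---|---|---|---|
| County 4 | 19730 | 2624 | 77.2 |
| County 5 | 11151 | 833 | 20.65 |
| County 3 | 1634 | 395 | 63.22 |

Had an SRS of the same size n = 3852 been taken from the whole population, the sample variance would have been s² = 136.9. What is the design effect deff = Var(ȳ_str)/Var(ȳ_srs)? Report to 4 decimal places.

Var(ȳ_str) = Σ Wₕ²(1−fₕ)sₕ²/nₕ with Wₕ = Nₕ/32515:
  County 4: (19730/32515)²·(1−2624/19730)·77.2/2624 = 0.009392074
  County 5: (11151/32515)²·(1−833/11151)·20.65/833 = 0.0026978443
  County 3: (1634/32515)²·(1−395/1634)·63.22/395 = 3.0648783 × 10^-4
  → Var(ȳ_str) = 0.012396406.
Var(ȳ_srs) = (1 − 3852/32515)·136.9/3852 = 0.031329615.
deff = 0.012396406 / 0.031329615 = 0.3957.

0.3957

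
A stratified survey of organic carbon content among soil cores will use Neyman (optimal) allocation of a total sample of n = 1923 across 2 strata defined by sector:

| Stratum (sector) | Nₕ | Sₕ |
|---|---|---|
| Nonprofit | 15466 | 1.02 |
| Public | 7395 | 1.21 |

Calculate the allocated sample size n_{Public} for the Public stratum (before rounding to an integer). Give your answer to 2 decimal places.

695.98

Neyman allocation: nₕ = n·NₕSₕ / Σⱼ NⱼSⱼ.
Σ NⱼSⱼ = 15466·1.02 + 7395·1.21 = 24723.27.
n_{Public} = 1923·7395·1.21 / 24723.27 = 695.98.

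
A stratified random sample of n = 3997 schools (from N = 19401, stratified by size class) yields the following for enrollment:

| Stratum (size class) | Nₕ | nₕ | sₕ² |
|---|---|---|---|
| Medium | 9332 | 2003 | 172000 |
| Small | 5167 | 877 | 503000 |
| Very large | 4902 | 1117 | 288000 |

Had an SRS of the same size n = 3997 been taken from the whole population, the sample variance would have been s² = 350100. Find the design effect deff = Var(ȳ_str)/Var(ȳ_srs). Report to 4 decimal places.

0.8928

Var(ȳ_str) = Σ Wₕ²(1−fₕ)sₕ²/nₕ with Wₕ = Nₕ/19401:
  Medium: (9332/19401)²·(1−2003/9332)·172000/2003 = 15.603381
  Small: (5167/19401)²·(1−877/5167)·503000/877 = 33.776599
  Very large: (4902/19401)²·(1−1117/4902)·288000/1117 = 12.709553
  → Var(ȳ_str) = 62.089533.
Var(ȳ_srs) = (1 − 3997/19401)·350100/3997 = 69.545231.
deff = 62.089533 / 69.545231 = 0.8928.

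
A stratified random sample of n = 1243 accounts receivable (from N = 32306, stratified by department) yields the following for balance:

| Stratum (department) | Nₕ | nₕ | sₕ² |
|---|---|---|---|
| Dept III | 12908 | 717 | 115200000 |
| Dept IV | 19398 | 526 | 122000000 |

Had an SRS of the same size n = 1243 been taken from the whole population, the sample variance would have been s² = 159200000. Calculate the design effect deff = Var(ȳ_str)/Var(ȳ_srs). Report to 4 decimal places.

0.8573

Var(ȳ_str) = Σ Wₕ²(1−fₕ)sₕ²/nₕ with Wₕ = Nₕ/32306:
  Dept III: (12908/32306)²·(1−717/12908)·115200000/717 = 24225.081
  Dept IV: (19398/32306)²·(1−526/19398)·122000000/526 = 81354.69
  → Var(ȳ_str) = 105579.77.
Var(ȳ_srs) = (1 − 1243/32306)·159200000/1243 = 123149.36.
deff = 105579.77 / 123149.36 = 0.8573.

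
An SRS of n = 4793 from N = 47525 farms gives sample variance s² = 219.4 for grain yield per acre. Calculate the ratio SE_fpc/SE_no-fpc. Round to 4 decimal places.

0.9482

f = n/N = 4793/47525 = 0.10085218.
SE_no-fpc = √(s²/n) = 0.21395114; SE_fpc = √((1−f)s²/n) = 0.20287575.
Ratio = √(1−f) = 0.94823405.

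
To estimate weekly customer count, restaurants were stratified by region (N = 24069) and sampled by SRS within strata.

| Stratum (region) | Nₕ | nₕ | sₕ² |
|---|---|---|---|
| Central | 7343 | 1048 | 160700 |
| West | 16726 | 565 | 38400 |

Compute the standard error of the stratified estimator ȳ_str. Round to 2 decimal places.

6.63

Var(ȳ_str) = Σₕ Wₕ²(1 − fₕ)sₕ²/nₕ with Wₕ = Nₕ/N, N = 24069.
Central: Wₕ = 0.30508122; term = 0.30508122²·(1 − 0.14272096)·160700/1048 = 12.235107.
West: Wₕ = 0.69491878; term = 0.69491878²·(1 − 0.03377974)·38400/565 = 31.712246.
Sum = 43.947353.
SE = √(43.947353) = 6.63.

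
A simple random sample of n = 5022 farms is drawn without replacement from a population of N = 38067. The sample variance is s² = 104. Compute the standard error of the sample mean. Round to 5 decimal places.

0.13408

Under SRS without replacement, Var(ȳ) = (1 − f)·s²/n with f = n/N = 5022/38067 = 0.13192529.
Var(ȳ) = (1 − 0.13192529)·104/5022 = 0.86807471·0.020708881 = 0.017976856.
SE(ȳ) = √(0.017976856) = 0.13408.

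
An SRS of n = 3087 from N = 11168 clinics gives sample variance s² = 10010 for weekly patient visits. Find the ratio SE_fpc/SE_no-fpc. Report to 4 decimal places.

f = n/N = 3087/11168 = 0.27641476.
SE_no-fpc = √(s²/n) = 1.8007305; SE_fpc = √((1−f)s²/n) = 1.5317701.
Ratio = √(1−f) = 0.85063814.

0.8506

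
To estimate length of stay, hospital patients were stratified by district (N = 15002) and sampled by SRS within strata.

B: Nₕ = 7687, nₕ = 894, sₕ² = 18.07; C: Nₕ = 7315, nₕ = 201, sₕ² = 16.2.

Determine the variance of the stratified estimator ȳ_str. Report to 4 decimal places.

0.0233

Var(ȳ_str) = Σₕ Wₕ²(1 − fₕ)sₕ²/nₕ with Wₕ = Nₕ/N, N = 15002.
B: Wₕ = 0.51239835; term = 0.51239835²·(1 − 0.11630025)·18.07/894 = 0.0046896541.
C: Wₕ = 0.48760165; term = 0.48760165²·(1 − 0.02747779)·16.2/201 = 0.018635834.
Sum = 0.023325488.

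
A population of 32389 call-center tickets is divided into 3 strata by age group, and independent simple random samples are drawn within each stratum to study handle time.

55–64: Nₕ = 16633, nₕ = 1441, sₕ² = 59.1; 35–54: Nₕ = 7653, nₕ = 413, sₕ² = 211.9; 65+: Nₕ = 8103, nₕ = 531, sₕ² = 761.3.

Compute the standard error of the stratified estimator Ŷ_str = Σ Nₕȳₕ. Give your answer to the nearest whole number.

Var(Ŷ_str) = Σₕ Nₕ²(1 − fₕ)sₕ²/nₕ.
55–64: 16633²·(1 − 1441/16633)·59.1/1441 = 1.0363562 × 10^7.
35–54: 7653²·(1 − 413/7653)·211.9/413 = 2.8428319 × 10^7.
65+: 8103²·(1 − 531/8103)·761.3/531 = 8.7966589 × 10^7.
Sum = 1.2675847 × 10^8.
SE = √(1.2675847 × 10^8) = 11259.

11259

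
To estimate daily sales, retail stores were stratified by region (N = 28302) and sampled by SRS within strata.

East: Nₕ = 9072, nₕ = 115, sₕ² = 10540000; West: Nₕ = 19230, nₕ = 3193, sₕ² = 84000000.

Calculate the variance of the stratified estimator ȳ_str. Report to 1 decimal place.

Var(ȳ_str) = Σₕ Wₕ²(1 − fₕ)sₕ²/nₕ with Wₕ = Nₕ/N, N = 28302.
East: Wₕ = 0.32054272; term = 0.32054272²·(1 − 0.01267637)·10540000/115 = 9297.6701.
West: Wₕ = 0.67945728; term = 0.67945728²·(1 − 0.16604264)·84000000/3193 = 10128.579.
Sum = 19426.249.

19426.2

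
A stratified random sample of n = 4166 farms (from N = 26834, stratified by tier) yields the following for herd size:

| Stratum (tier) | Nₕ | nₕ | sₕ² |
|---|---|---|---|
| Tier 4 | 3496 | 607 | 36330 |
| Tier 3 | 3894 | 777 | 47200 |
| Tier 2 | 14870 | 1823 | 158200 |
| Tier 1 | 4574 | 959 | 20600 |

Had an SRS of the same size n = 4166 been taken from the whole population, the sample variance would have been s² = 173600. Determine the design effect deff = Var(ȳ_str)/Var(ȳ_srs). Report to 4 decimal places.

Var(ȳ_str) = Σ Wₕ²(1−fₕ)sₕ²/nₕ with Wₕ = Nₕ/26834:
  Tier 4: (3496/26834)²·(1−607/3496)·36330/607 = 0.83950801
  Tier 3: (3894/26834)²·(1−777/3894)·47200/777 = 1.0239598
  Tier 2: (14870/26834)²·(1−1823/14870)·158200/1823 = 23.381405
  Tier 1: (4574/26834)²·(1−959/4574)·20600/959 = 0.49326721
  → Var(ȳ_str) = 25.73814.
Var(ȳ_srs) = (1 − 4166/26834)·173600/4166 = 35.201263.
deff = 25.73814 / 35.201263 = 0.7312.

0.7312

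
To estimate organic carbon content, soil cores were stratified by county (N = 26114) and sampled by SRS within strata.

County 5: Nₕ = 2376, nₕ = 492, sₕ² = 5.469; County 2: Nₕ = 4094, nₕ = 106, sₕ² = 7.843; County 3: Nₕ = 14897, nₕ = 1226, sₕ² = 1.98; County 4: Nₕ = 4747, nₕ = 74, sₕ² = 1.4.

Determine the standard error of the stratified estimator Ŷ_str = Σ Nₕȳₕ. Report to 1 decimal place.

Var(Ŷ_str) = Σₕ Nₕ²(1 − fₕ)sₕ²/nₕ.
County 5: 2376²·(1 − 492/2376)·5.469/492 = 49758.829.
County 2: 4094²·(1 − 106/4094)·7.843/106 = 1.2080345 × 10^6.
County 3: 14897²·(1 − 1226/14897)·1.98/1226 = 328907.53.
County 4: 4747²·(1 − 74/4747)·1.4/74 = 419673.29.
Sum = 2.0063741 × 10^6.
SE = √(2.0063741 × 10^6) = 1416.5.

1416.5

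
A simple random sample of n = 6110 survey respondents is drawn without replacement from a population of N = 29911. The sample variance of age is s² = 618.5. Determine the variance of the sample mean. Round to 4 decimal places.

0.0805

Under SRS without replacement, Var(ȳ) = (1 − f)·s²/n with f = n/N = 6110/29911 = 0.20427268.
Var(ȳ) = (1 − 0.20427268)·618.5/6110 = 0.79572732·0.1012275 = 0.080549484.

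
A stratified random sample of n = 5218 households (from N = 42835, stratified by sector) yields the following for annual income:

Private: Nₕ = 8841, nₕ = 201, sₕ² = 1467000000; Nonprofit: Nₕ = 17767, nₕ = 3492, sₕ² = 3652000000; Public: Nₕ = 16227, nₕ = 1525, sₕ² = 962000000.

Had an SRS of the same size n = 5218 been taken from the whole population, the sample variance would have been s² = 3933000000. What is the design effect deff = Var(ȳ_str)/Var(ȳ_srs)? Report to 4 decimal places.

0.8013

Var(ȳ_str) = Σ Wₕ²(1−fₕ)sₕ²/nₕ with Wₕ = Nₕ/42835:
  Private: (8841/42835)²·(1−201/8841)·1467000000/201 = 303844.69
  Nonprofit: (17767/42835)²·(1−3492/17767)·3652000000/3492 = 144560.36
  Public: (16227/42835)²·(1−1525/16227)·962000000/1525 = 82020.486
  → Var(ȳ_str) = 530425.54.
Var(ȳ_srs) = (1 − 5218/42835)·3933000000/5218 = 661919.62.
deff = 530425.54 / 661919.62 = 0.8013.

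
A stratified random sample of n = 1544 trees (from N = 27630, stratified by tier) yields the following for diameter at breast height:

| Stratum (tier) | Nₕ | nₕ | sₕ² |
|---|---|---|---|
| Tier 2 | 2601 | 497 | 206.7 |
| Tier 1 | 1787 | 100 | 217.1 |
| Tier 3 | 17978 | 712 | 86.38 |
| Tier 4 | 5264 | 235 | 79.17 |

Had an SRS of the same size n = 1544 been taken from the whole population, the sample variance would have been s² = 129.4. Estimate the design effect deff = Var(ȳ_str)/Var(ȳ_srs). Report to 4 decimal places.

0.9171

Var(ȳ_str) = Σ Wₕ²(1−fₕ)sₕ²/nₕ with Wₕ = Nₕ/27630:
  Tier 2: (2601/27630)²·(1−497/2601)·206.7/497 = 0.0029813187
  Tier 1: (1787/27630)²·(1−100/1787)·217.1/100 = 0.008573096
  Tier 3: (17978/27630)²·(1−712/17978)·86.38/712 = 0.049329254
  Tier 4: (5264/27630)²·(1−235/5264)·79.17/235 = 0.011682305
  → Var(ȳ_str) = 0.072565974.
Var(ȳ_srs) = (1 − 1544/27630)·129.4/1544 = 0.079124975.
deff = 0.072565974 / 0.079124975 = 0.9171.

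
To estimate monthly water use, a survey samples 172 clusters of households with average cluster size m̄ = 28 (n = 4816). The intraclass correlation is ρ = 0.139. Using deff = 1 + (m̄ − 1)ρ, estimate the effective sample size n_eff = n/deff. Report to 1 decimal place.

deff = 1 + (28 − 1)·0.139 = 1 + 3.753 = 4.753.
n_eff = 4816 / 4.753 = 1013.3.

1013.3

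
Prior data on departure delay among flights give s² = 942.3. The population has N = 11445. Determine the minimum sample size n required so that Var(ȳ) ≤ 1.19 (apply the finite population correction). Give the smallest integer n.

741

Without fpc, n₀ = s²/D = 942.3/1.19 = 791.8487.
With fpc, (1 − n/N)·s²/n ≤ D requires n ≥ n₀/(1 + n₀/N) = 791.8487/(1 + 791.8487/11445) = 740.6080.
Rounding up, n = 741.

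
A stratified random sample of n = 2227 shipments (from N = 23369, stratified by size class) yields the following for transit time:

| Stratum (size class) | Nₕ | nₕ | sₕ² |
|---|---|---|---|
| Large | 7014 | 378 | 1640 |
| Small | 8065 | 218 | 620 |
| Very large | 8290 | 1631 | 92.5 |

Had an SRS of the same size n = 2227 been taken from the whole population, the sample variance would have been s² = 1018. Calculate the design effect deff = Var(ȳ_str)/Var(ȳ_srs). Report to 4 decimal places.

Var(ȳ_str) = Σ Wₕ²(1−fₕ)sₕ²/nₕ with Wₕ = Nₕ/23369:
  Large: (7014/23369)²·(1−378/7014)·1640/378 = 0.36978044
  Small: (8065/23369)²·(1−218/8065)·620/218 = 0.3295816
  Very large: (8290/23369)²·(1−1631/8290)·92.5/1631 = 0.0057328564
  → Var(ȳ_str) = 0.7050949.
Var(ȳ_srs) = (1 − 2227/23369)·1018/2227 = 0.41355521.
deff = 0.7050949 / 0.41355521 = 1.7050.

1.7050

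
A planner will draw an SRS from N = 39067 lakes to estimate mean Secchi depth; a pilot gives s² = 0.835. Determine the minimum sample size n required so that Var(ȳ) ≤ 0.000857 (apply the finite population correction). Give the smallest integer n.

Without fpc, n₀ = s²/D = 0.835/0.000857 = 974.3291.
With fpc, (1 − n/N)·s²/n ≤ D requires n ≥ n₀/(1 + n₀/N) = 974.3291/(1 + 974.3291/39067) = 950.6207.
Rounding up, n = 951.

951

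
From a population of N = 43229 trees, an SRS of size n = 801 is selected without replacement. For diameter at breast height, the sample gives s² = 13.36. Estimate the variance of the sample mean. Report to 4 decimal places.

Under SRS without replacement, Var(ȳ) = (1 − f)·s²/n with f = n/N = 801/43229 = 0.01852923.
Var(ȳ) = (1 − 0.01852923)·13.36/801 = 0.98147077·0.016679151 = 0.016370099.

0.0164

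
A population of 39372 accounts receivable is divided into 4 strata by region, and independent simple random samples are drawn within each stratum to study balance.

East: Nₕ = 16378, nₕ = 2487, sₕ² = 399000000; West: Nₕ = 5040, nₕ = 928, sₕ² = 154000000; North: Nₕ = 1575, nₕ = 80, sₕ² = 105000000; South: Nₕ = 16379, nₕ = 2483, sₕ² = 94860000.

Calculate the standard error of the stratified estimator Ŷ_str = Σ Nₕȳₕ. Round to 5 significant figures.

Var(Ŷ_str) = Σₕ Nₕ²(1 − fₕ)sₕ²/nₕ.
East: 16378²·(1 − 2487/16378)·399000000/2487 = 3.6499884 × 10^13.
West: 5040²·(1 − 928/5040)·154000000/928 = 3.4391917 × 10^12.
North: 1575²·(1 − 80/1575)·105000000/80 = 3.0904453 × 10^12.
South: 16379²·(1 − 2483/16379)·94860000/2483 = 8.6952804 × 10^12.
Sum = 5.1724801 × 10^13.
SE = √(5.1724801 × 10^13) = 7.1920 × 10^6.

7.1920 × 10^6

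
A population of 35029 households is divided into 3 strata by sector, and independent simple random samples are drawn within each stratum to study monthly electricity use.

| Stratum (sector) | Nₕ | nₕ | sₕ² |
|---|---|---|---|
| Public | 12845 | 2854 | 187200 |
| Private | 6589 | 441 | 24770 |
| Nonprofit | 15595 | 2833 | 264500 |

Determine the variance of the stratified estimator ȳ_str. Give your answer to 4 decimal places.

23.8581

Var(ȳ_str) = Σₕ Wₕ²(1 − fₕ)sₕ²/nₕ with Wₕ = Nₕ/N, N = 35029.
Public: Wₕ = 0.36669617; term = 0.36669617²·(1 − 0.22218762)·187200/2854 = 6.8602424.
Private: Wₕ = 0.18810129; term = 0.18810129²·(1 − 0.06692973)·24770/441 = 1.8543227.
Nonprofit: Wₕ = 0.44520255; term = 0.44520255²·(1 − 0.18166079)·264500/2833 = 15.143552.
Sum = 23.858117.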